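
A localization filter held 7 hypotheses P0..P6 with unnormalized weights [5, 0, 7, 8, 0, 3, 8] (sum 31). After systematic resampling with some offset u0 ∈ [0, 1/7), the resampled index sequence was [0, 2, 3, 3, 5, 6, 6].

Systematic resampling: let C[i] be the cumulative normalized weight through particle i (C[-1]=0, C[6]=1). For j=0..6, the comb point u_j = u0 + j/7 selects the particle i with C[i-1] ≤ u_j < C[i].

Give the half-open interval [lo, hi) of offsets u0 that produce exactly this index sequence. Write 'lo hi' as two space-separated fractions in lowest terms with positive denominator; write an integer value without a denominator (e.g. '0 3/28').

C = [5/31, 5/31, 12/31, 20/31, 20/31, 23/31, 1]
j=0 picked index 0: u0 ∈ [0, 5/31)
j=1 picked index 2: u0 ∈ [4/217, 53/217)
j=2 picked index 3: u0 ∈ [22/217, 78/217)
j=3 picked index 3: u0 ∈ [-9/217, 47/217)
j=4 picked index 5: u0 ∈ [16/217, 37/217)
j=5 picked index 6: u0 ∈ [6/217, 2/7)
j=6 picked index 6: u0 ∈ [-25/217, 1/7)
intersection: [22/217, 1/7)

22/217 1/7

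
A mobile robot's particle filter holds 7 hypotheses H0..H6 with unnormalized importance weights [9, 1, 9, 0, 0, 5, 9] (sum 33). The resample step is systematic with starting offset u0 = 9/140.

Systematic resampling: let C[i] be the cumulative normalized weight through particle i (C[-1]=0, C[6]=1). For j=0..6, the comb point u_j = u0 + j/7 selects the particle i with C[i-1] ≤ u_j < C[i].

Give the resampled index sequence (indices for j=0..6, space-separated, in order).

C = [3/11, 10/33, 19/33, 19/33, 19/33, 8/11, 1]
j=0: u_0=9/140 ∈ [0, 3/11) → index 0
j=1: u_1=29/140 ∈ [0, 3/11) → index 0
j=2: u_2=7/20 ∈ [10/33, 19/33) → index 2
j=3: u_3=69/140 ∈ [10/33, 19/33) → index 2
j=4: u_4=89/140 ∈ [19/33, 8/11) → index 5
j=5: u_5=109/140 ∈ [8/11, 1) → index 6
j=6: u_6=129/140 ∈ [8/11, 1) → index 6

0 0 2 2 5 6 6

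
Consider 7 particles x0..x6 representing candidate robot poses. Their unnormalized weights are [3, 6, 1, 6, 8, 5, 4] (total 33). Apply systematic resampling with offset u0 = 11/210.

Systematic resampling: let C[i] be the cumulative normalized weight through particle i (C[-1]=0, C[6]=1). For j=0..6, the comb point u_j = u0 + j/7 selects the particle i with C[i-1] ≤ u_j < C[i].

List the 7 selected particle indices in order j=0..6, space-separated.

C = [1/11, 3/11, 10/33, 16/33, 8/11, 29/33, 1]
j=0: u_0=11/210 ∈ [0, 1/11) → index 0
j=1: u_1=41/210 ∈ [1/11, 3/11) → index 1
j=2: u_2=71/210 ∈ [10/33, 16/33) → index 3
j=3: u_3=101/210 ∈ [10/33, 16/33) → index 3
j=4: u_4=131/210 ∈ [16/33, 8/11) → index 4
j=5: u_5=23/30 ∈ [8/11, 29/33) → index 5
j=6: u_6=191/210 ∈ [29/33, 1) → index 6

0 1 3 3 4 5 6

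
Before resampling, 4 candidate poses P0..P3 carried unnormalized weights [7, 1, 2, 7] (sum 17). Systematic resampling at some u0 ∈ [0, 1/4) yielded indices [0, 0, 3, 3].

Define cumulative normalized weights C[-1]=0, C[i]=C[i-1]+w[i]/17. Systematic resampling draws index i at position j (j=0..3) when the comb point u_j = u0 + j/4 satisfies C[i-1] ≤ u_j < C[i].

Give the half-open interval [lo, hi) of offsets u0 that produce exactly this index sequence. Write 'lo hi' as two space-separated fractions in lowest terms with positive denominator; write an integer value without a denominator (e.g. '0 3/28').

3/34 11/68

C = [7/17, 8/17, 10/17, 1]
j=0 picked index 0: u0 ∈ [0, 7/17)
j=1 picked index 0: u0 ∈ [-1/4, 11/68)
j=2 picked index 3: u0 ∈ [3/34, 1/2)
j=3 picked index 3: u0 ∈ [-11/68, 1/4)
intersection: [3/34, 11/68)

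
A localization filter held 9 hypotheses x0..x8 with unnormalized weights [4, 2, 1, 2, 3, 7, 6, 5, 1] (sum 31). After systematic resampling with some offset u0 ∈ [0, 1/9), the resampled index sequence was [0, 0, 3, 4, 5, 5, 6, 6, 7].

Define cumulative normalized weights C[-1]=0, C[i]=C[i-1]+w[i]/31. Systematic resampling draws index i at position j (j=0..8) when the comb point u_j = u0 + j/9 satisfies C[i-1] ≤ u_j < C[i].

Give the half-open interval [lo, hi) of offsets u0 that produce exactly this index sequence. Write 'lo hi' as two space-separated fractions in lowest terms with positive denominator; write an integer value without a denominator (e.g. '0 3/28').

C = [4/31, 6/31, 7/31, 9/31, 12/31, 19/31, 25/31, 30/31, 1]
j=0 picked index 0: u0 ∈ [0, 4/31)
j=1 picked index 0: u0 ∈ [-1/9, 5/279)
j=2 picked index 3: u0 ∈ [1/279, 19/279)
j=3 picked index 4: u0 ∈ [-4/93, 5/93)
j=4 picked index 5: u0 ∈ [-16/279, 47/279)
j=5 picked index 5: u0 ∈ [-47/279, 16/279)
j=6 picked index 6: u0 ∈ [-5/93, 13/93)
j=7 picked index 6: u0 ∈ [-46/279, 8/279)
j=8 picked index 7: u0 ∈ [-23/279, 22/279)
intersection: [1/279, 5/279)

1/279 5/279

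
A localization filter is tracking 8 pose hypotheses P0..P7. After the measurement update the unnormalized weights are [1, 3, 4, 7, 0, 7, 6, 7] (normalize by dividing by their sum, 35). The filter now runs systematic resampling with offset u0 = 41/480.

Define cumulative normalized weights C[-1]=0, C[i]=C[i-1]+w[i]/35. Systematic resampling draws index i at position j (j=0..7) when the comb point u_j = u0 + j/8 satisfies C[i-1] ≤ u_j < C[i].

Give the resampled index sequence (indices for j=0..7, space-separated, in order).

C = [1/35, 4/35, 8/35, 3/7, 3/7, 22/35, 4/5, 1]
j=0: u_0=41/480 ∈ [1/35, 4/35) → index 1
j=1: u_1=101/480 ∈ [4/35, 8/35) → index 2
j=2: u_2=161/480 ∈ [8/35, 3/7) → index 3
j=3: u_3=221/480 ∈ [3/7, 22/35) → index 5
j=4: u_4=281/480 ∈ [3/7, 22/35) → index 5
j=5: u_5=341/480 ∈ [22/35, 4/5) → index 6
j=6: u_6=401/480 ∈ [4/5, 1) → index 7
j=7: u_7=461/480 ∈ [4/5, 1) → index 7

1 2 3 5 5 6 7 7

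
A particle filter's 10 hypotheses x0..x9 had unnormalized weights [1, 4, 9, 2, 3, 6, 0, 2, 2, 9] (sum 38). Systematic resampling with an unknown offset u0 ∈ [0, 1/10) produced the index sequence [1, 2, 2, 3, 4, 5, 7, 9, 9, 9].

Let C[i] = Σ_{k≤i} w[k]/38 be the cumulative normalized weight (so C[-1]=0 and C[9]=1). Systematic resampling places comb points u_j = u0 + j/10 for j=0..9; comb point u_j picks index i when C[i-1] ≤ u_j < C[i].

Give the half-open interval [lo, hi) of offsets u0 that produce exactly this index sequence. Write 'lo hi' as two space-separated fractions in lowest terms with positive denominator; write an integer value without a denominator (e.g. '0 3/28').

13/190 1/10

C = [1/38, 5/38, 7/19, 8/19, 1/2, 25/38, 25/38, 27/38, 29/38, 1]
j=0 picked index 1: u0 ∈ [1/38, 5/38)
j=1 picked index 2: u0 ∈ [3/95, 51/190)
j=2 picked index 2: u0 ∈ [-13/190, 16/95)
j=3 picked index 3: u0 ∈ [13/190, 23/190)
j=4 picked index 4: u0 ∈ [2/95, 1/10)
j=5 picked index 5: u0 ∈ [0, 3/19)
j=6 picked index 7: u0 ∈ [11/190, 21/190)
j=7 picked index 9: u0 ∈ [6/95, 3/10)
j=8 picked index 9: u0 ∈ [-7/190, 1/5)
j=9 picked index 9: u0 ∈ [-13/95, 1/10)
intersection: [13/190, 1/10)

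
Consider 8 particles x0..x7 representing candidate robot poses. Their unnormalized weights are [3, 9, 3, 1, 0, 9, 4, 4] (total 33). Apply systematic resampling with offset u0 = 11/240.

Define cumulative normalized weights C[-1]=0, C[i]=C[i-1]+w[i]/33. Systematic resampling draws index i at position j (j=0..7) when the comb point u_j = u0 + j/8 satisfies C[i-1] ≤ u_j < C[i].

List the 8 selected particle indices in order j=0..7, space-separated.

C = [1/11, 4/11, 5/11, 16/33, 16/33, 25/33, 29/33, 1]
j=0: u_0=11/240 ∈ [0, 1/11) → index 0
j=1: u_1=41/240 ∈ [1/11, 4/11) → index 1
j=2: u_2=71/240 ∈ [1/11, 4/11) → index 1
j=3: u_3=101/240 ∈ [4/11, 5/11) → index 2
j=4: u_4=131/240 ∈ [16/33, 25/33) → index 5
j=5: u_5=161/240 ∈ [16/33, 25/33) → index 5
j=6: u_6=191/240 ∈ [25/33, 29/33) → index 6
j=7: u_7=221/240 ∈ [29/33, 1) → index 7

0 1 1 2 5 5 6 7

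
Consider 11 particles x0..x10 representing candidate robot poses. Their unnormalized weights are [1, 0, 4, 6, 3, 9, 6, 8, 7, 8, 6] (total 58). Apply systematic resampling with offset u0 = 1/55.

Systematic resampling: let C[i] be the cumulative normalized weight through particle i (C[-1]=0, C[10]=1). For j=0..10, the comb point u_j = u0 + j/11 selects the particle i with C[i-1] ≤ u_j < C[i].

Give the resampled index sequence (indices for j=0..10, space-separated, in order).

C = [1/58, 1/58, 5/58, 11/58, 7/29, 23/58, 1/2, 37/58, 22/29, 26/29, 1]
j=0: u_0=1/55 ∈ [1/58, 5/58) → index 2
j=1: u_1=6/55 ∈ [5/58, 11/58) → index 3
j=2: u_2=1/5 ∈ [11/58, 7/29) → index 4
j=3: u_3=16/55 ∈ [7/29, 23/58) → index 5
j=4: u_4=21/55 ∈ [7/29, 23/58) → index 5
j=5: u_5=26/55 ∈ [23/58, 1/2) → index 6
j=6: u_6=31/55 ∈ [1/2, 37/58) → index 7
j=7: u_7=36/55 ∈ [37/58, 22/29) → index 8
j=8: u_8=41/55 ∈ [37/58, 22/29) → index 8
j=9: u_9=46/55 ∈ [22/29, 26/29) → index 9
j=10: u_10=51/55 ∈ [26/29, 1) → index 10

2 3 4 5 5 6 7 8 8 9 10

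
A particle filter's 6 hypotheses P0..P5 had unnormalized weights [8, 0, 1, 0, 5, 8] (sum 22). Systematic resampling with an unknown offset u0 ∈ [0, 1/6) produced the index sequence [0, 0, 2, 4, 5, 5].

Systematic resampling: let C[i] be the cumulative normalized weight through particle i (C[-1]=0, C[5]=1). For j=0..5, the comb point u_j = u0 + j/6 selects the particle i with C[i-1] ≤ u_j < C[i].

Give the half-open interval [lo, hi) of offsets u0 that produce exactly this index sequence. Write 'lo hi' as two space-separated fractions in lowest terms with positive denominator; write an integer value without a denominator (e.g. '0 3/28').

C = [4/11, 4/11, 9/22, 9/22, 7/11, 1]
j=0 picked index 0: u0 ∈ [0, 4/11)
j=1 picked index 0: u0 ∈ [-1/6, 13/66)
j=2 picked index 2: u0 ∈ [1/33, 5/66)
j=3 picked index 4: u0 ∈ [-1/11, 3/22)
j=4 picked index 5: u0 ∈ [-1/33, 1/3)
j=5 picked index 5: u0 ∈ [-13/66, 1/6)
intersection: [1/33, 5/66)

1/33 5/66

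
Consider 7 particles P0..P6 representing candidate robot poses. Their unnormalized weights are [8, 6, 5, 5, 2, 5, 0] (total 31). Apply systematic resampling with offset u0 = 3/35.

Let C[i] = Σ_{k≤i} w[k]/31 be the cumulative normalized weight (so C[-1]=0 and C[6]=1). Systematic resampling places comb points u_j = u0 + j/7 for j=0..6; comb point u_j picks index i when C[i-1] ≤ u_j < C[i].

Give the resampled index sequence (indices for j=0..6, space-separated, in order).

C = [8/31, 14/31, 19/31, 24/31, 26/31, 1, 1]
j=0: u_0=3/35 ∈ [0, 8/31) → index 0
j=1: u_1=8/35 ∈ [0, 8/31) → index 0
j=2: u_2=13/35 ∈ [8/31, 14/31) → index 1
j=3: u_3=18/35 ∈ [14/31, 19/31) → index 2
j=4: u_4=23/35 ∈ [19/31, 24/31) → index 3
j=5: u_5=4/5 ∈ [24/31, 26/31) → index 4
j=6: u_6=33/35 ∈ [26/31, 1) → index 5

0 0 1 2 3 4 5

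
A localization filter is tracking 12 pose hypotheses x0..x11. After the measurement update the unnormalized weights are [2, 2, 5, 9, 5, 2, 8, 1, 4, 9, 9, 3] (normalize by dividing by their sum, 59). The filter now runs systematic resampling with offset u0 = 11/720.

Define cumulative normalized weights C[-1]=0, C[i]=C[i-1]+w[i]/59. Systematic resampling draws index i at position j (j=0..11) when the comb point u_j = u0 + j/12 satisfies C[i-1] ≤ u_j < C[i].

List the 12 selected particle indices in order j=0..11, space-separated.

C = [2/59, 4/59, 9/59, 18/59, 23/59, 25/59, 33/59, 34/59, 38/59, 47/59, 56/59, 1]
j=0: u_0=11/720 ∈ [0, 2/59) → index 0
j=1: u_1=71/720 ∈ [4/59, 9/59) → index 2
j=2: u_2=131/720 ∈ [9/59, 18/59) → index 3
j=3: u_3=191/720 ∈ [9/59, 18/59) → index 3
j=4: u_4=251/720 ∈ [18/59, 23/59) → index 4
j=5: u_5=311/720 ∈ [25/59, 33/59) → index 6
j=6: u_6=371/720 ∈ [25/59, 33/59) → index 6
j=7: u_7=431/720 ∈ [34/59, 38/59) → index 8
j=8: u_8=491/720 ∈ [38/59, 47/59) → index 9
j=9: u_9=551/720 ∈ [38/59, 47/59) → index 9
j=10: u_10=611/720 ∈ [47/59, 56/59) → index 10
j=11: u_11=671/720 ∈ [47/59, 56/59) → index 10

0 2 3 3 4 6 6 8 9 9 10 10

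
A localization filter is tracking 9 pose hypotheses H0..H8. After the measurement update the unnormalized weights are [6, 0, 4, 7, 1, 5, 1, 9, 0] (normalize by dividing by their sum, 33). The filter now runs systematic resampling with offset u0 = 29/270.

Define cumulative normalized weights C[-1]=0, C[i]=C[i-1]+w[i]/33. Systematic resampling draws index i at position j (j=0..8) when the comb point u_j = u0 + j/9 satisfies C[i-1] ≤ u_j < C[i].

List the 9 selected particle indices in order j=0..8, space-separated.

C = [2/11, 2/11, 10/33, 17/33, 6/11, 23/33, 8/11, 1, 1]
j=0: u_0=29/270 ∈ [0, 2/11) → index 0
j=1: u_1=59/270 ∈ [2/11, 10/33) → index 2
j=2: u_2=89/270 ∈ [10/33, 17/33) → index 3
j=3: u_3=119/270 ∈ [10/33, 17/33) → index 3
j=4: u_4=149/270 ∈ [6/11, 23/33) → index 5
j=5: u_5=179/270 ∈ [6/11, 23/33) → index 5
j=6: u_6=209/270 ∈ [8/11, 1) → index 7
j=7: u_7=239/270 ∈ [8/11, 1) → index 7
j=8: u_8=269/270 ∈ [8/11, 1) → index 7

0 2 3 3 5 5 7 7 7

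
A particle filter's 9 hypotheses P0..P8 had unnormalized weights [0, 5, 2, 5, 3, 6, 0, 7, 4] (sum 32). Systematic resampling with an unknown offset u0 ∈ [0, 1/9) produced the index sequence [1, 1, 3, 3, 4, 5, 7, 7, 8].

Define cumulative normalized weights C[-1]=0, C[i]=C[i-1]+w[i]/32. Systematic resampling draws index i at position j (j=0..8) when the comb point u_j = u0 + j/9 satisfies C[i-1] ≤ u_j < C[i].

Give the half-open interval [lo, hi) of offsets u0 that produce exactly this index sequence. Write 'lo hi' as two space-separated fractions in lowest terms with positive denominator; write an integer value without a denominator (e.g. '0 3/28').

0 7/288

C = [0, 5/32, 7/32, 3/8, 15/32, 21/32, 21/32, 7/8, 1]
j=0 picked index 1: u0 ∈ [0, 5/32)
j=1 picked index 1: u0 ∈ [-1/9, 13/288)
j=2 picked index 3: u0 ∈ [-1/288, 11/72)
j=3 picked index 3: u0 ∈ [-11/96, 1/24)
j=4 picked index 4: u0 ∈ [-5/72, 7/288)
j=5 picked index 5: u0 ∈ [-25/288, 29/288)
j=6 picked index 7: u0 ∈ [-1/96, 5/24)
j=7 picked index 7: u0 ∈ [-35/288, 7/72)
j=8 picked index 8: u0 ∈ [-1/72, 1/9)
intersection: [0, 7/288)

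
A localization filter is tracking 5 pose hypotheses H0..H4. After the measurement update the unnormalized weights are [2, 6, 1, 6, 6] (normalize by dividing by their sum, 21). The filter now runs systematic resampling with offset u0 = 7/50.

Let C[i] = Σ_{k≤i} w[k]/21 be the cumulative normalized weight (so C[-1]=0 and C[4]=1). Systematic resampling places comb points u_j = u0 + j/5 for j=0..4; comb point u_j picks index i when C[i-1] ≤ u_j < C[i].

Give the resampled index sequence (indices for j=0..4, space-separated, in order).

C = [2/21, 8/21, 3/7, 5/7, 1]
j=0: u_0=7/50 ∈ [2/21, 8/21) → index 1
j=1: u_1=17/50 ∈ [2/21, 8/21) → index 1
j=2: u_2=27/50 ∈ [3/7, 5/7) → index 3
j=3: u_3=37/50 ∈ [5/7, 1) → index 4
j=4: u_4=47/50 ∈ [5/7, 1) → index 4

1 1 3 4 4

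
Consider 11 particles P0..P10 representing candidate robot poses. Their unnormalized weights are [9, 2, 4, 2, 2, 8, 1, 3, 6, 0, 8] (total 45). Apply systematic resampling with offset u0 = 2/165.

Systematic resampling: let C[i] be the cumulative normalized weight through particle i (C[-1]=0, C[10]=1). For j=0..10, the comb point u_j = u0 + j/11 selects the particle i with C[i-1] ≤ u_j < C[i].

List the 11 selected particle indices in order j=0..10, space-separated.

0 0 0 2 3 5 5 7 8 10 10

C = [1/5, 11/45, 1/3, 17/45, 19/45, 3/5, 28/45, 31/45, 37/45, 37/45, 1]
j=0: u_0=2/165 ∈ [0, 1/5) → index 0
j=1: u_1=17/165 ∈ [0, 1/5) → index 0
j=2: u_2=32/165 ∈ [0, 1/5) → index 0
j=3: u_3=47/165 ∈ [11/45, 1/3) → index 2
j=4: u_4=62/165 ∈ [1/3, 17/45) → index 3
j=5: u_5=7/15 ∈ [19/45, 3/5) → index 5
j=6: u_6=92/165 ∈ [19/45, 3/5) → index 5
j=7: u_7=107/165 ∈ [28/45, 31/45) → index 7
j=8: u_8=122/165 ∈ [31/45, 37/45) → index 8
j=9: u_9=137/165 ∈ [37/45, 1) → index 10
j=10: u_10=152/165 ∈ [37/45, 1) → index 10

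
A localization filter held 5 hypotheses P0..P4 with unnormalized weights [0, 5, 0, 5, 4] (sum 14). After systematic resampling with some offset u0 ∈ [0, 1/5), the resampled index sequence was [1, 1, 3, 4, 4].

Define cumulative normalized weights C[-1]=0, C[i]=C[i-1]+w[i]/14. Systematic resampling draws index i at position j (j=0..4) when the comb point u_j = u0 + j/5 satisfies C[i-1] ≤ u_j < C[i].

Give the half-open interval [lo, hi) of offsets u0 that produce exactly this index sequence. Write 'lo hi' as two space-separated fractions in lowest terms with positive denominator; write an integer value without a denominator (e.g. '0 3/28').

C = [0, 5/14, 5/14, 5/7, 1]
j=0 picked index 1: u0 ∈ [0, 5/14)
j=1 picked index 1: u0 ∈ [-1/5, 11/70)
j=2 picked index 3: u0 ∈ [-3/70, 11/35)
j=3 picked index 4: u0 ∈ [4/35, 2/5)
j=4 picked index 4: u0 ∈ [-3/35, 1/5)
intersection: [4/35, 11/70)

4/35 11/70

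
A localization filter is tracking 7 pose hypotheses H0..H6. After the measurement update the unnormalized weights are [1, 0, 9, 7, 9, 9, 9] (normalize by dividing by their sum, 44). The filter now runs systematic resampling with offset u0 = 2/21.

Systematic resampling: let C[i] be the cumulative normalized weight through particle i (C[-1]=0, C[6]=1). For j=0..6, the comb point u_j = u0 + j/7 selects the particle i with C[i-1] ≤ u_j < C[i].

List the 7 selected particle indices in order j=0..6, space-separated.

C = [1/44, 1/44, 5/22, 17/44, 13/22, 35/44, 1]
j=0: u_0=2/21 ∈ [1/44, 5/22) → index 2
j=1: u_1=5/21 ∈ [5/22, 17/44) → index 3
j=2: u_2=8/21 ∈ [5/22, 17/44) → index 3
j=3: u_3=11/21 ∈ [17/44, 13/22) → index 4
j=4: u_4=2/3 ∈ [13/22, 35/44) → index 5
j=5: u_5=17/21 ∈ [35/44, 1) → index 6
j=6: u_6=20/21 ∈ [35/44, 1) → index 6

2 3 3 4 5 6 6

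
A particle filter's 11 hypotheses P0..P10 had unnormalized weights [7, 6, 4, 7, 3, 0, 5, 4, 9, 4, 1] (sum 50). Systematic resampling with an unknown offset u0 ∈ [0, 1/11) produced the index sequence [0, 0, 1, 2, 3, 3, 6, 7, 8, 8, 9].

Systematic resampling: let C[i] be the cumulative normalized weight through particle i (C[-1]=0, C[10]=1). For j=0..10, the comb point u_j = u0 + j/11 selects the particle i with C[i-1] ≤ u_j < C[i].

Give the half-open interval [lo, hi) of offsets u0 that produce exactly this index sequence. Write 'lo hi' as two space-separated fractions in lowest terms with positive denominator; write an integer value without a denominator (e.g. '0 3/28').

1/275 7/275

C = [7/50, 13/50, 17/50, 12/25, 27/50, 27/50, 16/25, 18/25, 9/10, 49/50, 1]
j=0 picked index 0: u0 ∈ [0, 7/50)
j=1 picked index 0: u0 ∈ [-1/11, 27/550)
j=2 picked index 1: u0 ∈ [-23/550, 43/550)
j=3 picked index 2: u0 ∈ [-7/550, 37/550)
j=4 picked index 3: u0 ∈ [-13/550, 32/275)
j=5 picked index 3: u0 ∈ [-63/550, 7/275)
j=6 picked index 6: u0 ∈ [-3/550, 26/275)
j=7 picked index 7: u0 ∈ [1/275, 23/275)
j=8 picked index 8: u0 ∈ [-2/275, 19/110)
j=9 picked index 8: u0 ∈ [-27/275, 9/110)
j=10 picked index 9: u0 ∈ [-1/110, 39/550)
intersection: [1/275, 7/275)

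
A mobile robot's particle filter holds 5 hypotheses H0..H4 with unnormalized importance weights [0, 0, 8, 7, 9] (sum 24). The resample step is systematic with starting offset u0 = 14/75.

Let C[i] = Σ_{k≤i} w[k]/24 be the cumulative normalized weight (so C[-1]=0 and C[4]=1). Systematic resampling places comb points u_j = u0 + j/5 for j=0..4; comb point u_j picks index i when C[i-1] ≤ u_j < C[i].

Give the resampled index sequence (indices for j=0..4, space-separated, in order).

2 3 3 4 4

C = [0, 0, 1/3, 5/8, 1]
j=0: u_0=14/75 ∈ [0, 1/3) → index 2
j=1: u_1=29/75 ∈ [1/3, 5/8) → index 3
j=2: u_2=44/75 ∈ [1/3, 5/8) → index 3
j=3: u_3=59/75 ∈ [5/8, 1) → index 4
j=4: u_4=74/75 ∈ [5/8, 1) → index 4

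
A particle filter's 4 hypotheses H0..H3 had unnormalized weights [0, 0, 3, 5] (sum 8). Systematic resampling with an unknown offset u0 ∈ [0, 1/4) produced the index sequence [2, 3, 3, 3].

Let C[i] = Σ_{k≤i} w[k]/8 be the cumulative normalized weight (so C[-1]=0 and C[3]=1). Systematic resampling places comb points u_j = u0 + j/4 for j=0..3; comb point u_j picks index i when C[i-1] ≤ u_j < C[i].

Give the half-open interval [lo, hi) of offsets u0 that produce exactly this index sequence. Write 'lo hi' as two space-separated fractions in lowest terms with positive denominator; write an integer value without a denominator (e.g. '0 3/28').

C = [0, 0, 3/8, 1]
j=0 picked index 2: u0 ∈ [0, 3/8)
j=1 picked index 3: u0 ∈ [1/8, 3/4)
j=2 picked index 3: u0 ∈ [-1/8, 1/2)
j=3 picked index 3: u0 ∈ [-3/8, 1/4)
intersection: [1/8, 1/4)

1/8 1/4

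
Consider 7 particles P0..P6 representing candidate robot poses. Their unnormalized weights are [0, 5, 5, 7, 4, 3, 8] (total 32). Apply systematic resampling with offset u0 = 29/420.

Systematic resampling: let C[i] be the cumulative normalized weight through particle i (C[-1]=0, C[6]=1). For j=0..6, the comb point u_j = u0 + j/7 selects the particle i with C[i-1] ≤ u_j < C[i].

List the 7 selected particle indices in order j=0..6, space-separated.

C = [0, 5/32, 5/16, 17/32, 21/32, 3/4, 1]
j=0: u_0=29/420 ∈ [0, 5/32) → index 1
j=1: u_1=89/420 ∈ [5/32, 5/16) → index 2
j=2: u_2=149/420 ∈ [5/16, 17/32) → index 3
j=3: u_3=209/420 ∈ [5/16, 17/32) → index 3
j=4: u_4=269/420 ∈ [17/32, 21/32) → index 4
j=5: u_5=47/60 ∈ [3/4, 1) → index 6
j=6: u_6=389/420 ∈ [3/4, 1) → index 6

1 2 3 3 4 6 6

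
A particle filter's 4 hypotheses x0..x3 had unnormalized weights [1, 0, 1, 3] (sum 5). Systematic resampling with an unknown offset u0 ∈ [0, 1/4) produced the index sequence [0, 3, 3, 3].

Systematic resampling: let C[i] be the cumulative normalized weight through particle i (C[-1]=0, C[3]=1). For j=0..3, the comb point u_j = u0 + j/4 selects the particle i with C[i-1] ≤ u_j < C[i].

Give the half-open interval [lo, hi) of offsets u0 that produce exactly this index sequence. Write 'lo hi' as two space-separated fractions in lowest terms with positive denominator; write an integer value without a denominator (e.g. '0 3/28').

C = [1/5, 1/5, 2/5, 1]
j=0 picked index 0: u0 ∈ [0, 1/5)
j=1 picked index 3: u0 ∈ [3/20, 3/4)
j=2 picked index 3: u0 ∈ [-1/10, 1/2)
j=3 picked index 3: u0 ∈ [-7/20, 1/4)
intersection: [3/20, 1/5)

3/20 1/5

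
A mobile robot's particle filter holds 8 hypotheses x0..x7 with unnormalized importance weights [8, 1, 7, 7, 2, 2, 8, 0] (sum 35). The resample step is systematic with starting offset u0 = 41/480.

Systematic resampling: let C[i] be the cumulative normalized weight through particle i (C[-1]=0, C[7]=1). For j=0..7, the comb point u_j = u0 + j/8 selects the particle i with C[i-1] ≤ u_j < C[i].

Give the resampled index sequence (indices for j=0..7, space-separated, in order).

0 0 2 3 3 4 6 6

C = [8/35, 9/35, 16/35, 23/35, 5/7, 27/35, 1, 1]
j=0: u_0=41/480 ∈ [0, 8/35) → index 0
j=1: u_1=101/480 ∈ [0, 8/35) → index 0
j=2: u_2=161/480 ∈ [9/35, 16/35) → index 2
j=3: u_3=221/480 ∈ [16/35, 23/35) → index 3
j=4: u_4=281/480 ∈ [16/35, 23/35) → index 3
j=5: u_5=341/480 ∈ [23/35, 5/7) → index 4
j=6: u_6=401/480 ∈ [27/35, 1) → index 6
j=7: u_7=461/480 ∈ [27/35, 1) → index 6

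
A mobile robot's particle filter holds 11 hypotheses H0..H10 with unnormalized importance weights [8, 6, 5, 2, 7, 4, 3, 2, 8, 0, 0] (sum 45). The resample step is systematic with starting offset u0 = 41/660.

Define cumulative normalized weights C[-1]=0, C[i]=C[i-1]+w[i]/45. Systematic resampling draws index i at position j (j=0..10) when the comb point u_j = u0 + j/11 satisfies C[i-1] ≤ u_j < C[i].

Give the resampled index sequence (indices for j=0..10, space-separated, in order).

0 0 1 2 3 4 4 5 7 8 8

C = [8/45, 14/45, 19/45, 7/15, 28/45, 32/45, 7/9, 37/45, 1, 1, 1]
j=0: u_0=41/660 ∈ [0, 8/45) → index 0
j=1: u_1=101/660 ∈ [0, 8/45) → index 0
j=2: u_2=161/660 ∈ [8/45, 14/45) → index 1
j=3: u_3=221/660 ∈ [14/45, 19/45) → index 2
j=4: u_4=281/660 ∈ [19/45, 7/15) → index 3
j=5: u_5=31/60 ∈ [7/15, 28/45) → index 4
j=6: u_6=401/660 ∈ [7/15, 28/45) → index 4
j=7: u_7=461/660 ∈ [28/45, 32/45) → index 5
j=8: u_8=521/660 ∈ [7/9, 37/45) → index 7
j=9: u_9=581/660 ∈ [37/45, 1) → index 8
j=10: u_10=641/660 ∈ [37/45, 1) → index 8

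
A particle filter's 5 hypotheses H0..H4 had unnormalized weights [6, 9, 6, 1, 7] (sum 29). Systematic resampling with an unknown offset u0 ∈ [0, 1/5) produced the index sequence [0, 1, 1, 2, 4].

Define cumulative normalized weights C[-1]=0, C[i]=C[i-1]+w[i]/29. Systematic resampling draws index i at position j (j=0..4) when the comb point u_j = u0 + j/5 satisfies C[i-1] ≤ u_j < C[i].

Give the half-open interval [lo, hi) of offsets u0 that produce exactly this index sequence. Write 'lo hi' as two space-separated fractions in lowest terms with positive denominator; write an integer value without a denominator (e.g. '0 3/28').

1/145 17/145

C = [6/29, 15/29, 21/29, 22/29, 1]
j=0 picked index 0: u0 ∈ [0, 6/29)
j=1 picked index 1: u0 ∈ [1/145, 46/145)
j=2 picked index 1: u0 ∈ [-28/145, 17/145)
j=3 picked index 2: u0 ∈ [-12/145, 18/145)
j=4 picked index 4: u0 ∈ [-6/145, 1/5)
intersection: [1/145, 17/145)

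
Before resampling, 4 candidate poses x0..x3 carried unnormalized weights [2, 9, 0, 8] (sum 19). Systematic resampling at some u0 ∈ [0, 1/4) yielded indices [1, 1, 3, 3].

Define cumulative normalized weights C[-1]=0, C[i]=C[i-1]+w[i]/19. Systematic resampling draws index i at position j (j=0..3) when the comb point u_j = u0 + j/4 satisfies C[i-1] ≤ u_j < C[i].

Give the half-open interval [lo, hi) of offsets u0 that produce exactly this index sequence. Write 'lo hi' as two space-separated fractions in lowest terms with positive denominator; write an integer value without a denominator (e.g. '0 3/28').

2/19 1/4

C = [2/19, 11/19, 11/19, 1]
j=0 picked index 1: u0 ∈ [2/19, 11/19)
j=1 picked index 1: u0 ∈ [-11/76, 25/76)
j=2 picked index 3: u0 ∈ [3/38, 1/2)
j=3 picked index 3: u0 ∈ [-13/76, 1/4)
intersection: [2/19, 1/4)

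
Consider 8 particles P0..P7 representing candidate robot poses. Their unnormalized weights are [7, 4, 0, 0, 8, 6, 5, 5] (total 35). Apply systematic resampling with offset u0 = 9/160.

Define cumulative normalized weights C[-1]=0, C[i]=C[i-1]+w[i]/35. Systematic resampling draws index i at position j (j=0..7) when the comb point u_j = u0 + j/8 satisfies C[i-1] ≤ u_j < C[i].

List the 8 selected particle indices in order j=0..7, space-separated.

C = [1/5, 11/35, 11/35, 11/35, 19/35, 5/7, 6/7, 1]
j=0: u_0=9/160 ∈ [0, 1/5) → index 0
j=1: u_1=29/160 ∈ [0, 1/5) → index 0
j=2: u_2=49/160 ∈ [1/5, 11/35) → index 1
j=3: u_3=69/160 ∈ [11/35, 19/35) → index 4
j=4: u_4=89/160 ∈ [19/35, 5/7) → index 5
j=5: u_5=109/160 ∈ [19/35, 5/7) → index 5
j=6: u_6=129/160 ∈ [5/7, 6/7) → index 6
j=7: u_7=149/160 ∈ [6/7, 1) → index 7

0 0 1 4 5 5 6 7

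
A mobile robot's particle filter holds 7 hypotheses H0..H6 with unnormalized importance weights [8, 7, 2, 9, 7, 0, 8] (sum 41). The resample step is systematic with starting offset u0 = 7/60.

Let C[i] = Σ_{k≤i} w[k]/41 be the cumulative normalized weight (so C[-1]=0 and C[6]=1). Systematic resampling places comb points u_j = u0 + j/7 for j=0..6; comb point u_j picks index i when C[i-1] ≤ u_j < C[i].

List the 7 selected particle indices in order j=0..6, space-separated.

C = [8/41, 15/41, 17/41, 26/41, 33/41, 33/41, 1]
j=0: u_0=7/60 ∈ [0, 8/41) → index 0
j=1: u_1=109/420 ∈ [8/41, 15/41) → index 1
j=2: u_2=169/420 ∈ [15/41, 17/41) → index 2
j=3: u_3=229/420 ∈ [17/41, 26/41) → index 3
j=4: u_4=289/420 ∈ [26/41, 33/41) → index 4
j=5: u_5=349/420 ∈ [33/41, 1) → index 6
j=6: u_6=409/420 ∈ [33/41, 1) → index 6

0 1 2 3 4 6 6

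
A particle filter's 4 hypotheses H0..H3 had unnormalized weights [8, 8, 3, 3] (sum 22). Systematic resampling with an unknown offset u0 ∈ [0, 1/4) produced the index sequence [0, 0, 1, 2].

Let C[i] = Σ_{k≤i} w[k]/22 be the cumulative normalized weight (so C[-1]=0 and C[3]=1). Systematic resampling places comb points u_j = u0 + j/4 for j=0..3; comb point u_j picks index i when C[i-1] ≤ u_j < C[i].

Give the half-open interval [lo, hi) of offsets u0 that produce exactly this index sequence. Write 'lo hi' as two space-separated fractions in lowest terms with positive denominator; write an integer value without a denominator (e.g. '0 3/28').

0 5/44

C = [4/11, 8/11, 19/22, 1]
j=0 picked index 0: u0 ∈ [0, 4/11)
j=1 picked index 0: u0 ∈ [-1/4, 5/44)
j=2 picked index 1: u0 ∈ [-3/22, 5/22)
j=3 picked index 2: u0 ∈ [-1/44, 5/44)
intersection: [0, 5/44)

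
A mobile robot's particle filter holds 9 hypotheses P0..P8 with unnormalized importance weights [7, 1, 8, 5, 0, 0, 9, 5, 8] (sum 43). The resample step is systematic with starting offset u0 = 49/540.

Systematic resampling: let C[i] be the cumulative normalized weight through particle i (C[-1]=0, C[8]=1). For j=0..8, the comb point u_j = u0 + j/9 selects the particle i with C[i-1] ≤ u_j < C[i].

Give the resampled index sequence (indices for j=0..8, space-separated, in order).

0 2 2 3 6 6 7 8 8

C = [7/43, 8/43, 16/43, 21/43, 21/43, 21/43, 30/43, 35/43, 1]
j=0: u_0=49/540 ∈ [0, 7/43) → index 0
j=1: u_1=109/540 ∈ [8/43, 16/43) → index 2
j=2: u_2=169/540 ∈ [8/43, 16/43) → index 2
j=3: u_3=229/540 ∈ [16/43, 21/43) → index 3
j=4: u_4=289/540 ∈ [21/43, 30/43) → index 6
j=5: u_5=349/540 ∈ [21/43, 30/43) → index 6
j=6: u_6=409/540 ∈ [30/43, 35/43) → index 7
j=7: u_7=469/540 ∈ [35/43, 1) → index 8
j=8: u_8=529/540 ∈ [35/43, 1) → index 8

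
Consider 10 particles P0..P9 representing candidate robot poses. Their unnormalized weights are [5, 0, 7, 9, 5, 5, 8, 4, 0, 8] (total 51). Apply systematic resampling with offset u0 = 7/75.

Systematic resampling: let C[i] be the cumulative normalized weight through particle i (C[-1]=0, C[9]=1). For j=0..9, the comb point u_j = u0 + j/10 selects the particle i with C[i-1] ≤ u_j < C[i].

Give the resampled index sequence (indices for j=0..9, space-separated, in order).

C = [5/51, 5/51, 4/17, 7/17, 26/51, 31/51, 13/17, 43/51, 43/51, 1]
j=0: u_0=7/75 ∈ [0, 5/51) → index 0
j=1: u_1=29/150 ∈ [5/51, 4/17) → index 2
j=2: u_2=22/75 ∈ [4/17, 7/17) → index 3
j=3: u_3=59/150 ∈ [4/17, 7/17) → index 3
j=4: u_4=37/75 ∈ [7/17, 26/51) → index 4
j=5: u_5=89/150 ∈ [26/51, 31/51) → index 5
j=6: u_6=52/75 ∈ [31/51, 13/17) → index 6
j=7: u_7=119/150 ∈ [13/17, 43/51) → index 7
j=8: u_8=67/75 ∈ [43/51, 1) → index 9
j=9: u_9=149/150 ∈ [43/51, 1) → index 9

0 2 3 3 4 5 6 7 9 9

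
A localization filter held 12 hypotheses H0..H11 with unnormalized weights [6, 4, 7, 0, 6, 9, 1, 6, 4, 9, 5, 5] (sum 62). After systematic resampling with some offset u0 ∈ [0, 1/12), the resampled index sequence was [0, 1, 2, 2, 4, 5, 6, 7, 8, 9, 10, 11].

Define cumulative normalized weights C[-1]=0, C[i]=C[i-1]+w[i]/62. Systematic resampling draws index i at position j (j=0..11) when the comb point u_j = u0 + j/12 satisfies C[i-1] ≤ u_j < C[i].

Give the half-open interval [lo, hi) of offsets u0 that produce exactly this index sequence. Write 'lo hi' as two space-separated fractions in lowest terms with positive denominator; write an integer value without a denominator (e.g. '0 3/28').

C = [3/31, 5/31, 17/62, 17/62, 23/62, 16/31, 33/62, 39/62, 43/62, 26/31, 57/62, 1]
j=0 picked index 0: u0 ∈ [0, 3/31)
j=1 picked index 1: u0 ∈ [5/372, 29/372)
j=2 picked index 2: u0 ∈ [-1/186, 10/93)
j=3 picked index 2: u0 ∈ [-11/124, 3/124)
j=4 picked index 4: u0 ∈ [-11/186, 7/186)
j=5 picked index 5: u0 ∈ [-17/372, 37/372)
j=6 picked index 6: u0 ∈ [1/62, 1/31)
j=7 picked index 7: u0 ∈ [-19/372, 17/372)
j=8 picked index 8: u0 ∈ [-7/186, 5/186)
j=9 picked index 9: u0 ∈ [-7/124, 11/124)
j=10 picked index 10: u0 ∈ [1/186, 8/93)
j=11 picked index 11: u0 ∈ [1/372, 1/12)
intersection: [1/62, 3/124)

1/62 3/124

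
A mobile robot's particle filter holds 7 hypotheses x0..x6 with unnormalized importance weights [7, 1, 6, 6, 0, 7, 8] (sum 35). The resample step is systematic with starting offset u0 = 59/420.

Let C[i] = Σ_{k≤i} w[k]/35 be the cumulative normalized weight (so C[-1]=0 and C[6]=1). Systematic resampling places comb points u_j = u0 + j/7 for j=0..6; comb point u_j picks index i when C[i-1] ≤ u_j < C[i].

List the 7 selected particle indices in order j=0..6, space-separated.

C = [1/5, 8/35, 2/5, 4/7, 4/7, 27/35, 1]
j=0: u_0=59/420 ∈ [0, 1/5) → index 0
j=1: u_1=17/60 ∈ [8/35, 2/5) → index 2
j=2: u_2=179/420 ∈ [2/5, 4/7) → index 3
j=3: u_3=239/420 ∈ [2/5, 4/7) → index 3
j=4: u_4=299/420 ∈ [4/7, 27/35) → index 5
j=5: u_5=359/420 ∈ [27/35, 1) → index 6
j=6: u_6=419/420 ∈ [27/35, 1) → index 6

0 2 3 3 5 6 6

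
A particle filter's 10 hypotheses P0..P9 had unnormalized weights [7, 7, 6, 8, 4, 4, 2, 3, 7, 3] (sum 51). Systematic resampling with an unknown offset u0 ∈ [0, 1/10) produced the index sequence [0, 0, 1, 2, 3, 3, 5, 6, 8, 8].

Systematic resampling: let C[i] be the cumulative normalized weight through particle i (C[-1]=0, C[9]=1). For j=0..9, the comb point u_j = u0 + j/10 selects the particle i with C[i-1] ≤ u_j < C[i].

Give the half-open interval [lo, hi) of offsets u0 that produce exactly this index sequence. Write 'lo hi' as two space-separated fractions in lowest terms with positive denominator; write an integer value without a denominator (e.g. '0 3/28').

C = [7/51, 14/51, 20/51, 28/51, 32/51, 12/17, 38/51, 41/51, 16/17, 1]
j=0 picked index 0: u0 ∈ [0, 7/51)
j=1 picked index 0: u0 ∈ [-1/10, 19/510)
j=2 picked index 1: u0 ∈ [-16/255, 19/255)
j=3 picked index 2: u0 ∈ [-13/510, 47/510)
j=4 picked index 3: u0 ∈ [-2/255, 38/255)
j=5 picked index 3: u0 ∈ [-11/102, 5/102)
j=6 picked index 5: u0 ∈ [7/255, 9/85)
j=7 picked index 6: u0 ∈ [1/170, 23/510)
j=8 picked index 8: u0 ∈ [1/255, 12/85)
j=9 picked index 8: u0 ∈ [-49/510, 7/170)
intersection: [7/255, 19/510)

7/255 19/510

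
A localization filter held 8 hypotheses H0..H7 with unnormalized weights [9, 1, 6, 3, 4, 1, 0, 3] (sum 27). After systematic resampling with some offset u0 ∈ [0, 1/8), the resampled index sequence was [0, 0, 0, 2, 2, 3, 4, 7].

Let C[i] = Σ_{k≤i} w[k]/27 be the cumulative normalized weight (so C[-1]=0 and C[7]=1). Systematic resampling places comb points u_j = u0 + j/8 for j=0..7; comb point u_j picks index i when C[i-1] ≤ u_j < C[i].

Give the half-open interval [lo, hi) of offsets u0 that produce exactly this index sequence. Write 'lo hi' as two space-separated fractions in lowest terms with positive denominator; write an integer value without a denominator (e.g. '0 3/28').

1/72 17/216

C = [1/3, 10/27, 16/27, 19/27, 23/27, 8/9, 8/9, 1]
j=0 picked index 0: u0 ∈ [0, 1/3)
j=1 picked index 0: u0 ∈ [-1/8, 5/24)
j=2 picked index 0: u0 ∈ [-1/4, 1/12)
j=3 picked index 2: u0 ∈ [-1/216, 47/216)
j=4 picked index 2: u0 ∈ [-7/54, 5/54)
j=5 picked index 3: u0 ∈ [-7/216, 17/216)
j=6 picked index 4: u0 ∈ [-5/108, 11/108)
j=7 picked index 7: u0 ∈ [1/72, 1/8)
intersection: [1/72, 17/216)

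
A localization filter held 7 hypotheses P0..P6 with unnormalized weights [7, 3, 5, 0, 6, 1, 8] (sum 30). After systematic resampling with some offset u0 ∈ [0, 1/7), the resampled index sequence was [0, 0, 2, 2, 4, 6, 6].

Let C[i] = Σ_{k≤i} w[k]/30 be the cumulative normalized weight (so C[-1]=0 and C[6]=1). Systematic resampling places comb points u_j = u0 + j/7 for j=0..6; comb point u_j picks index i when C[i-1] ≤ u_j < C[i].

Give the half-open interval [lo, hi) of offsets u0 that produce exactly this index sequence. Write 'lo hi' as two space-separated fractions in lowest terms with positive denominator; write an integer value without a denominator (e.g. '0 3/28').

1/21 1/14

C = [7/30, 1/3, 1/2, 1/2, 7/10, 11/15, 1]
j=0 picked index 0: u0 ∈ [0, 7/30)
j=1 picked index 0: u0 ∈ [-1/7, 19/210)
j=2 picked index 2: u0 ∈ [1/21, 3/14)
j=3 picked index 2: u0 ∈ [-2/21, 1/14)
j=4 picked index 4: u0 ∈ [-1/14, 9/70)
j=5 picked index 6: u0 ∈ [2/105, 2/7)
j=6 picked index 6: u0 ∈ [-13/105, 1/7)
intersection: [1/21, 1/14)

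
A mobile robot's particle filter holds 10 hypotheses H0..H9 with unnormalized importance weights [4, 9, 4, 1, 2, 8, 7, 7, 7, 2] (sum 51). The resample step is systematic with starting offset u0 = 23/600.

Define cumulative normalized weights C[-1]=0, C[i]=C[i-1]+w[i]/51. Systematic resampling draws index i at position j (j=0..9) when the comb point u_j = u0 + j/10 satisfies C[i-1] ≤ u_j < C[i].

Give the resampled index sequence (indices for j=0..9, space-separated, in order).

0 1 1 3 5 5 6 7 8 8

C = [4/51, 13/51, 1/3, 6/17, 20/51, 28/51, 35/51, 14/17, 49/51, 1]
j=0: u_0=23/600 ∈ [0, 4/51) → index 0
j=1: u_1=83/600 ∈ [4/51, 13/51) → index 1
j=2: u_2=143/600 ∈ [4/51, 13/51) → index 1
j=3: u_3=203/600 ∈ [1/3, 6/17) → index 3
j=4: u_4=263/600 ∈ [20/51, 28/51) → index 5
j=5: u_5=323/600 ∈ [20/51, 28/51) → index 5
j=6: u_6=383/600 ∈ [28/51, 35/51) → index 6
j=7: u_7=443/600 ∈ [35/51, 14/17) → index 7
j=8: u_8=503/600 ∈ [14/17, 49/51) → index 8
j=9: u_9=563/600 ∈ [14/17, 49/51) → index 8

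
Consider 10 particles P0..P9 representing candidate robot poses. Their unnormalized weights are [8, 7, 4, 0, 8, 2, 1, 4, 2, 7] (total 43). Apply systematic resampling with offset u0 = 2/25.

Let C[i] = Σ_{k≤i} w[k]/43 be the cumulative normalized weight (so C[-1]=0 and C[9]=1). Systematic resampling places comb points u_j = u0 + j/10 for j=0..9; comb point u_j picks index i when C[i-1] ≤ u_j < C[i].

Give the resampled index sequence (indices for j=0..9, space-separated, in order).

C = [8/43, 15/43, 19/43, 19/43, 27/43, 29/43, 30/43, 34/43, 36/43, 1]
j=0: u_0=2/25 ∈ [0, 8/43) → index 0
j=1: u_1=9/50 ∈ [0, 8/43) → index 0
j=2: u_2=7/25 ∈ [8/43, 15/43) → index 1
j=3: u_3=19/50 ∈ [15/43, 19/43) → index 2
j=4: u_4=12/25 ∈ [19/43, 27/43) → index 4
j=5: u_5=29/50 ∈ [19/43, 27/43) → index 4
j=6: u_6=17/25 ∈ [29/43, 30/43) → index 6
j=7: u_7=39/50 ∈ [30/43, 34/43) → index 7
j=8: u_8=22/25 ∈ [36/43, 1) → index 9
j=9: u_9=49/50 ∈ [36/43, 1) → index 9

0 0 1 2 4 4 6 7 9 9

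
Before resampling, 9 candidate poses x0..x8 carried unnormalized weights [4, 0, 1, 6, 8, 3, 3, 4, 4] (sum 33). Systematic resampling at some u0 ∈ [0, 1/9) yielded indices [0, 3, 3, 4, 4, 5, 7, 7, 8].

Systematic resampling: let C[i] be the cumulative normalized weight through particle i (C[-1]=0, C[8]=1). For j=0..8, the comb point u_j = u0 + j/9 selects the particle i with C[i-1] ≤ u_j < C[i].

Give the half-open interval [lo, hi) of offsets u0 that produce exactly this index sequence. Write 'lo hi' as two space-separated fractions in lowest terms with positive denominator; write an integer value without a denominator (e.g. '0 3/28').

1/11 10/99

C = [4/33, 4/33, 5/33, 1/3, 19/33, 2/3, 25/33, 29/33, 1]
j=0 picked index 0: u0 ∈ [0, 4/33)
j=1 picked index 3: u0 ∈ [4/99, 2/9)
j=2 picked index 3: u0 ∈ [-7/99, 1/9)
j=3 picked index 4: u0 ∈ [0, 8/33)
j=4 picked index 4: u0 ∈ [-1/9, 13/99)
j=5 picked index 5: u0 ∈ [2/99, 1/9)
j=6 picked index 7: u0 ∈ [1/11, 7/33)
j=7 picked index 7: u0 ∈ [-2/99, 10/99)
j=8 picked index 8: u0 ∈ [-1/99, 1/9)
intersection: [1/11, 10/99)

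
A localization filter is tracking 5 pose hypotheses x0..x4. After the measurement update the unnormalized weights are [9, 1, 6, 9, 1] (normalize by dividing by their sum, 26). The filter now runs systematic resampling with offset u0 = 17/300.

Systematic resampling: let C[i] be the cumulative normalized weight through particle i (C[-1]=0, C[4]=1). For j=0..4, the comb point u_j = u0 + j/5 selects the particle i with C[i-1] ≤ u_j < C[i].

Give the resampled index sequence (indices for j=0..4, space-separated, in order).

C = [9/26, 5/13, 8/13, 25/26, 1]
j=0: u_0=17/300 ∈ [0, 9/26) → index 0
j=1: u_1=77/300 ∈ [0, 9/26) → index 0
j=2: u_2=137/300 ∈ [5/13, 8/13) → index 2
j=3: u_3=197/300 ∈ [8/13, 25/26) → index 3
j=4: u_4=257/300 ∈ [8/13, 25/26) → index 3

0 0 2 3 3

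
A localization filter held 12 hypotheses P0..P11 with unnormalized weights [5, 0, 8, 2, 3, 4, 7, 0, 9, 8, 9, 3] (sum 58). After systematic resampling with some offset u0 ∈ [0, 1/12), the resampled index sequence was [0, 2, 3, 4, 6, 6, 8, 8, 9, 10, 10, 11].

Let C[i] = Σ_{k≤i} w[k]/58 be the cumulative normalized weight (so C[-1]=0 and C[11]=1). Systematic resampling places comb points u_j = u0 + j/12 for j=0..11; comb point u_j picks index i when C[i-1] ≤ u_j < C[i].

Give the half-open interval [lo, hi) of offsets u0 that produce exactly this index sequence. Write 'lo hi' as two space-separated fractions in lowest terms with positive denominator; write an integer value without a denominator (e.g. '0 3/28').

C = [5/58, 5/58, 13/58, 15/58, 9/29, 11/29, 1/2, 1/2, 19/29, 23/29, 55/58, 1]
j=0 picked index 0: u0 ∈ [0, 5/58)
j=1 picked index 2: u0 ∈ [1/348, 49/348)
j=2 picked index 3: u0 ∈ [5/87, 8/87)
j=3 picked index 4: u0 ∈ [1/116, 7/116)
j=4 picked index 6: u0 ∈ [4/87, 1/6)
j=5 picked index 6: u0 ∈ [-13/348, 1/12)
j=6 picked index 8: u0 ∈ [0, 9/58)
j=7 picked index 8: u0 ∈ [-1/12, 25/348)
j=8 picked index 9: u0 ∈ [-1/87, 11/87)
j=9 picked index 10: u0 ∈ [5/116, 23/116)
j=10 picked index 10: u0 ∈ [-7/174, 10/87)
j=11 picked index 11: u0 ∈ [11/348, 1/12)
intersection: [5/87, 7/116)

5/87 7/116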